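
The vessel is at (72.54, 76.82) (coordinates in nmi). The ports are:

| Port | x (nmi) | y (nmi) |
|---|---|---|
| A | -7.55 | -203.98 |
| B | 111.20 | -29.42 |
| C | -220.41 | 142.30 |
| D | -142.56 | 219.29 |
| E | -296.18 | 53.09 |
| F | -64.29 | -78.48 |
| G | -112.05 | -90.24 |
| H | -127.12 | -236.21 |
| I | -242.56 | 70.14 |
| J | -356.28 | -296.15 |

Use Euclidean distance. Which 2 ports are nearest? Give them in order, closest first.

Distances from (72.54, 76.82):
A: 292.00 nmi
B: 113.06 nmi
C: 300.18 nmi
D: 258.00 nmi
E: 369.48 nmi
F: 206.98 nmi
G: 248.96 nmi
H: 371.28 nmi
I: 315.17 nmi
J: 568.32 nmi
Sorted: B (113.06 nmi) < F (206.98 nmi) < G (248.96 nmi) < D (258.00 nmi) < …

B, F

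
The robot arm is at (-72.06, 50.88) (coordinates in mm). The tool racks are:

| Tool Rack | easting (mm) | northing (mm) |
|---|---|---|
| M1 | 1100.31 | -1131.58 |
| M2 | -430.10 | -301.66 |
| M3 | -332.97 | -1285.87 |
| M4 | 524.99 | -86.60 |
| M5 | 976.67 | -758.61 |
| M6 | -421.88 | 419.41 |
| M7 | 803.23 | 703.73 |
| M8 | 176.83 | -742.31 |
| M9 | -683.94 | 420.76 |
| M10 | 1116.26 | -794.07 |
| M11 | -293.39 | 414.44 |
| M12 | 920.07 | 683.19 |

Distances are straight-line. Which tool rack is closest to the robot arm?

M11

Distances from (-72.06, 50.88):
M1: 1665.13 mm
M2: 502.47 mm
M3: 1361.97 mm
M4: 612.67 mm
M5: 1324.81 mm
M6: 508.12 mm
M7: 1091.95 mm
M8: 831.32 mm
M9: 714.99 mm
M10: 1458.10 mm
M11: 425.63 mm
M12: 1176.49 mm
Minimum: M11 at 425.63 mm.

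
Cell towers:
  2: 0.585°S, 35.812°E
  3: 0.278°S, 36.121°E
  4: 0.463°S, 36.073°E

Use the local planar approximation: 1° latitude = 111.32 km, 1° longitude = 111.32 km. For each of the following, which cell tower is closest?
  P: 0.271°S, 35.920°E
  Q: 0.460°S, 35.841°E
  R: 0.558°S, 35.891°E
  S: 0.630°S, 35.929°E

P at 0.271°S, 35.920°E:
  2: √((-0.314·111.32)² + (-0.108·111.32)²) = √(1221.81567 + 144.54195) = 36.964 km
  3: √((-0.007·111.32)² + (0.201·111.32)²) = √(0.60721 + 500.65495) = 22.389 km
  4: √((-0.192·111.32)² + (0.153·111.32)²) = √(456.82394 + 290.08766) = 27.330 km
  → nearest: 3 (22.389 km)
Q at 0.460°S, 35.841°E:
  2: √((-0.125·111.32)² + (-0.029·111.32)²) = √(193.62722 + 10.42179) = 14.285 km
  3: √((0.182·111.32)² + (0.280·111.32)²) = √(410.47732 + 971.54396) = 37.176 km
  4: √((-0.003·111.32)² + (0.232·111.32)²) = √(0.11153 + 666.99467) = 25.828 km
  → nearest: 2 (14.285 km)
R at 0.558°S, 35.891°E:
  2: √((-0.027·111.32)² + (-0.079·111.32)²) = √(9.03387 + 77.33936) = 9.294 km
  3: √((0.280·111.32)² + (0.230·111.32)²) = √(971.54396 + 655.54433) = 40.337 km
  4: √((0.095·111.32)² + (0.182·111.32)²) = √(111.83909 + 410.47732) = 22.854 km
  → nearest: 2 (9.294 km)
S at 0.630°S, 35.929°E:
  2: √((0.045·111.32)² + (-0.117·111.32)²) = √(25.09409 + 169.63604) = 13.955 km
  3: √((0.352·111.32)² + (0.192·111.32)²) = √(1535.43601 + 456.82394) = 44.635 km
  4: √((0.167·111.32)² + (0.144·111.32)²) = √(345.60446 + 256.96346) = 24.547 km
  → nearest: 2 (13.955 km)

P→3; Q→2; R→2; S→2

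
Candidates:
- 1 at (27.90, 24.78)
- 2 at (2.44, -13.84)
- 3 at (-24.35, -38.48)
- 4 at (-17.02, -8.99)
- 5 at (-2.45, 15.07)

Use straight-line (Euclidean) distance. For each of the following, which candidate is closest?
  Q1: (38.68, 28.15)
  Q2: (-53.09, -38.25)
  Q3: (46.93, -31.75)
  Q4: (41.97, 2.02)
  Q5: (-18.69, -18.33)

Q1 at (38.68, 28.15):
  1: 11.29
  2: 55.47
  3: 91.72
  4: 66.95
  5: 43.16
  → nearest: 1 (11.29)
Q2 at (-53.09, -38.25):
  1: 102.63
  2: 60.66
  3: 28.74
  4: 46.45
  5: 73.54
  → nearest: 3 (28.74)
Q3 at (46.93, -31.75):
  1: 59.65
  2: 47.96
  3: 71.60
  4: 67.88
  5: 68.05
  → nearest: 2 (47.96)
Q4 at (41.97, 2.02):
  1: 26.76
  2: 42.59
  3: 77.71
  4: 60.01
  5: 46.30
  → nearest: 1 (26.76)
Q5 at (-18.69, -18.33):
  1: 63.48
  2: 21.60
  3: 20.93
  4: 9.49
  5: 37.14
  → nearest: 4 (9.49)

Q1→1; Q2→3; Q3→2; Q4→1; Q5→4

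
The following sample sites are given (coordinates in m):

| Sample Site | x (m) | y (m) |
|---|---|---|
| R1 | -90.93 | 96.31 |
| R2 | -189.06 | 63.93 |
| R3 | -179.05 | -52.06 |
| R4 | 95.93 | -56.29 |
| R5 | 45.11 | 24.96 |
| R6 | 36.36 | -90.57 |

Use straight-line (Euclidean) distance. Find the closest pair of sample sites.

R4 and R6

Pairwise distances:
R1–R2: √((-98.13)² + (-32.38)²) = √(9629.4969 + 1048.4644) = 103.33 m
R1–R3: √((-88.12)² + (-148.37)²) = √(7765.1344 + 22013.6569) = 172.57 m
R1–R4: √((186.86)² + (-152.60)²) = √(34916.6596 + 23286.7600) = 241.25 m
R1–R5: √((136.04)² + (-71.35)²) = √(18506.8816 + 5090.8225) = 153.62 m
R1–R6: √((127.29)² + (-186.88)²) = √(16202.7441 + 34924.1344) = 226.11 m
R2–R3: √((10.01)² + (-115.99)²) = √(100.2001 + 13453.6801) = 116.42 m
R2–R4: √((284.99)² + (-120.22)²) = √(81219.3001 + 14452.8484) = 309.31 m
R2–R5: √((234.17)² + (-38.97)²) = √(54835.5889 + 1518.6609) = 237.39 m
R2–R6: √((225.42)² + (-154.50)²) = √(50814.1764 + 23870.2500) = 273.28 m
R3–R4: √((274.98)² + (-4.23)²) = √(75614.0004 + 17.8929) = 275.01 m
R3–R5: √((224.16)² + (77.02)²) = √(50247.7056 + 5932.0804) = 237.02 m
R3–R6: √((215.41)² + (-38.51)²) = √(46401.4681 + 1483.0201) = 218.83 m
R4–R5: √((-50.82)² + (81.25)²) = √(2582.6724 + 6601.5625) = 95.83 m
R4–R6: √((-59.57)² + (-34.28)²) = √(3548.5849 + 1175.1184) = 68.73 m
R5–R6: √((-8.75)² + (-115.53)²) = √(76.5625 + 13347.1809) = 115.86 m
Closest pair: R4–R6 at 68.73 m.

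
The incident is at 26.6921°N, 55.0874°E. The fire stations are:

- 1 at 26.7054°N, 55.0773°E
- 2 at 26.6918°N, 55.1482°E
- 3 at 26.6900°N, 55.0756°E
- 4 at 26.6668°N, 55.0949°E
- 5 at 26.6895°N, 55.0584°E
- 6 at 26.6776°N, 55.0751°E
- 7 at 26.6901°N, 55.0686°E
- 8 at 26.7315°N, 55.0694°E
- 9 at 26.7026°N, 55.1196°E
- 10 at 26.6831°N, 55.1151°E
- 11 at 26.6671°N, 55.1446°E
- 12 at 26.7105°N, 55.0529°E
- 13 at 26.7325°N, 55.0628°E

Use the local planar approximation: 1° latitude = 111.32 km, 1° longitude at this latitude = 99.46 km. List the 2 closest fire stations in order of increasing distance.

Distances from 26.6921°N, 55.0874°E:
1: √((0.0133·111.32)² + (-0.0101·99.46)²) = √(2.192046 + 1.009113) = 1.7892 km
2: √((-0.0003·111.32)² + (0.0608·99.46)²) = √(0.001115 + 36.568241) = 6.0473 km
3: √((-0.0021·111.32)² + (-0.0118·99.46)²) = √(0.054649 + 1.377403) = 1.1967 km
4: √((-0.0253·111.32)² + (0.0075·99.46)²) = √(7.932086 + 0.556441) = 2.9135 km
5: √((-0.0026·111.32)² + (-0.0290·99.46)²) = √(0.083771 + 8.319417) = 2.8988 km
6: √((-0.0145·111.32)² + (-0.0123·99.46)²) = √(2.605448 + 1.496605) = 2.0254 km
7: √((-0.0020·111.32)² + (-0.0188·99.46)²) = √(0.049569 + 3.496332) = 1.8831 km
8: √((0.0394·111.32)² + (-0.0180·99.46)²) = √(19.237066 + 3.205102) = 4.7373 km
9: √((0.0105·111.32)² + (0.0322·99.46)²) = √(1.366234 + 10.256724) = 3.4092 km
10: √((-0.0090·111.32)² + (0.0277·99.46)²) = √(1.003764 + 7.590256) = 2.9316 km
11: √((-0.0250·111.32)² + (0.0572·99.46)²) = √(7.745089 + 32.365995) = 6.3333 km
12: √((0.0184·111.32)² + (-0.0345·99.46)²) = √(4.195484 + 11.774300) = 3.9962 km
13: √((0.0404·111.32)² + (-0.0246·99.46)²) = √(20.225959 + 5.986419) = 5.1198 km
Sorted: 3 (1.1967 km) < 1 (1.7892 km) < 7 (1.8831 km) < 6 (2.0254 km) < …

3, 1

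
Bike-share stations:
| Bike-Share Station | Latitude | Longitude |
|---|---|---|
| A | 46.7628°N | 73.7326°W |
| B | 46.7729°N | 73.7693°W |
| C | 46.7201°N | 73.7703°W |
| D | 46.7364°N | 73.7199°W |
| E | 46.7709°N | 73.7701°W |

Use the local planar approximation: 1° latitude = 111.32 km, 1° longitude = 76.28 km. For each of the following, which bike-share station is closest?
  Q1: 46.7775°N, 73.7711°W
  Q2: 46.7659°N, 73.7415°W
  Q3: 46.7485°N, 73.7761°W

Q1 at 46.7775°N, 73.7711°W:
  A: √((-0.0147·111.32)² + (0.0385·76.28)²) = √(2.677818 + 8.624677) = 3.3619 km
  B: √((-0.0046·111.32)² + (0.0018·76.28)²) = √(0.262218 + 0.018852) = 0.5302 km
  C: √((-0.0574·111.32)² + (0.0008·76.28)²) = √(40.829135 + 0.003724) = 6.3901 km
  D: √((-0.0411·111.32)² + (0.0512·76.28)²) = √(20.932931 + 15.253211) = 6.0155 km
  E: √((-0.0066·111.32)² + (0.0010·76.28)²) = √(0.539802 + 0.005819) = 0.7387 km
  → nearest: B (0.5302 km)
Q2 at 46.7659°N, 73.7415°W:
  A: √((-0.0031·111.32)² + (0.0089·76.28)²) = √(0.119088 + 0.460894) = 0.7616 km
  B: √((0.0070·111.32)² + (-0.0278·76.28)²) = √(0.607215 + 4.496877) = 2.2592 km
  C: √((-0.0458·111.32)² + (-0.0288·76.28)²) = √(25.994254 + 4.826211) = 5.5516 km
  D: √((-0.0295·111.32)² + (0.0216·76.28)²) = √(10.784262 + 2.714744) = 3.6741 km
  E: √((0.0050·111.32)² + (-0.0286·76.28)²) = √(0.309804 + 4.759413) = 2.2515 km
  → nearest: A (0.7616 km)
Q3 at 46.7485°N, 73.7761°W:
  A: √((0.0143·111.32)² + (0.0435·76.28)²) = √(2.534069 + 11.010319) = 3.6803 km
  B: √((0.0244·111.32)² + (0.0068·76.28)²) = √(7.377786 + 0.269054) = 2.7653 km
  C: √((-0.0284·111.32)² + (0.0058·76.28)²) = √(9.995006 + 0.195739) = 3.1923 km
  D: √((-0.0121·111.32)² + (0.0562·76.28)²) = √(1.814334 + 18.377820) = 4.4936 km
  E: √((0.0224·111.32)² + (0.0060·76.28)²) = √(6.217881 + 0.209471) = 2.5352 km
  → nearest: E (2.5352 km)

Q1→B; Q2→A; Q3→E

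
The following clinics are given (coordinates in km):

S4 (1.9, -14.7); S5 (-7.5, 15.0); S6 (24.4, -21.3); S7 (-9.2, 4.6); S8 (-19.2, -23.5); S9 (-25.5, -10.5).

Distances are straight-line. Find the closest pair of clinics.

S5 and S7

Pairwise distances:
S4–S5: 31.15 km
S4–S6: 23.45 km
S4–S7: 22.26 km
S4–S8: 22.86 km
S4–S9: 27.72 km
S5–S6: 48.32 km
S5–S7: 10.54 km
S5–S8: 40.24 km
S5–S9: 31.21 km
S6–S7: 42.42 km
S6–S8: 43.66 km
S6–S9: 51.06 km
S7–S8: 29.83 km
S7–S9: 22.22 km
S8–S9: 14.45 km
Closest pair: S5–S7 at 10.54 km.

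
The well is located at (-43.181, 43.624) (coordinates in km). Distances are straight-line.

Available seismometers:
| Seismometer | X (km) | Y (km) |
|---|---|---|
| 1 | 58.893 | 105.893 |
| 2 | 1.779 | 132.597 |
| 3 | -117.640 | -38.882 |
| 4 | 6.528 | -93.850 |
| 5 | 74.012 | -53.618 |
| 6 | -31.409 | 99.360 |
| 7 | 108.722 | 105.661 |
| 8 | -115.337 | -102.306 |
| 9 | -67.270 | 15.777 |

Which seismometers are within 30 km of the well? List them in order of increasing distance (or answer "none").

Distances from (-43.181, 43.624):
1: √((102.074)² + (62.269)²) = √(10419.10148 + 3877.42836) = 119.568 km
2: √((44.960)² + (88.973)²) = √(2021.40160 + 7916.19473) = 99.687 km
3: √((-74.459)² + (-82.506)²) = √(5544.14268 + 6807.24004) = 111.137 km
4: √((49.709)² + (-137.474)²) = √(2470.98468 + 18899.10068) = 146.185 km
5: √((117.193)² + (-97.242)²) = √(13734.19925 + 9456.00656) = 152.283 km
6: √((11.772)² + (55.736)²) = √(138.57998 + 3106.50170) = 56.966 km
7: √((151.903)² + (62.037)²) = √(23074.52141 + 3848.58937) = 164.083 km
8: √((-72.156)² + (-145.930)²) = √(5206.48834 + 21295.56490) = 162.795 km
9: √((-24.089)² + (-27.847)²) = √(580.27992 + 775.45541) = 36.820 km
Threshold 30 km: none within range.

none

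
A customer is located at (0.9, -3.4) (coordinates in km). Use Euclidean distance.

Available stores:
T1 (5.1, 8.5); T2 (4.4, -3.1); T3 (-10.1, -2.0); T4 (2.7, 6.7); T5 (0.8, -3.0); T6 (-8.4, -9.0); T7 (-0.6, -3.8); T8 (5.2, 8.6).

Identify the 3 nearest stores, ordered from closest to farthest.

Distances from (0.9, -3.4):
T1: 12.6 km
T2: 3.5 km
T3: 11.1 km
T4: 10.3 km
T5: 0.4 km
T6: 10.9 km
T7: 1.6 km
T8: 12.7 km
Sorted: T5 (0.4 km) < T7 (1.6 km) < T2 (3.5 km) < T4 (10.3 km) < T6 (10.9 km) < …

T5, T7, T2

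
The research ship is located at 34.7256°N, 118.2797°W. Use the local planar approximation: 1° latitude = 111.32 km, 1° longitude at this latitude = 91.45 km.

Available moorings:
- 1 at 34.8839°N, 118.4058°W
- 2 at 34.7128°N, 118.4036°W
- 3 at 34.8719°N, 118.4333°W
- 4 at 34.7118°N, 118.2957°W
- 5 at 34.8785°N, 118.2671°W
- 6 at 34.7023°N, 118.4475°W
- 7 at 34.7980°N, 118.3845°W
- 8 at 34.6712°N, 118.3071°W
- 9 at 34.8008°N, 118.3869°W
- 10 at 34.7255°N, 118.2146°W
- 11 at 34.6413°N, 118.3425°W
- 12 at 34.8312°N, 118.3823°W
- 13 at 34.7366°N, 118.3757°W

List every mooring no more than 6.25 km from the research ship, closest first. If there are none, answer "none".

4, 10

Distances from 34.7256°N, 118.2797°W:
1: √((0.1583·111.32)² + (-0.1261·91.45)²) = √(310.533333 + 132.983449) = 21.0598 km
2: √((-0.0128·111.32)² + (-0.1239·91.45)²) = √(2.030329 + 128.383743) = 11.4199 km
3: √((0.1463·111.32)² + (-0.1536·91.45)²) = √(265.237574 + 197.310343) = 21.5069 km
4: √((-0.0138·111.32)² + (-0.0160·91.45)²) = √(2.359960 + 2.140954) = 2.1215 km
5: √((0.1529·111.32)² + (0.0126·91.45)²) = √(289.708586 + 1.327726) = 17.0598 km
6: √((-0.0233·111.32)² + (-0.1678·91.45)²) = √(6.727570 + 235.478539) = 15.5630 km
7: √((0.0724·111.32)² + (-0.1048·91.45)²) = √(64.956636 + 91.852289) = 12.5223 km
8: √((-0.0544·111.32)² + (-0.0274·91.45)²) = √(36.672811 + 6.278683) = 6.5537 km
9: √((0.0752·111.32)² + (-0.1072·91.45)²) = √(70.078061 + 96.107436) = 12.8913 km
10: √((-0.0001·111.32)² + (0.0651·91.45)²) = √(0.000124 + 35.442912) = 5.9534 km
11: √((-0.0843·111.32)² + (-0.0628·91.45)²) = √(88.064636 + 32.982738) = 11.0022 km
12: √((0.1056·111.32)² + (-0.1026·91.45)²) = √(138.189241 + 88.036373) = 15.0408 km
13: √((0.0110·111.32)² + (-0.0960·91.45)²) = √(1.499449 + 77.074353) = 8.8642 km
Threshold 6.25 km: 4 (2.1215 km), 10 (5.9534 km) are within range.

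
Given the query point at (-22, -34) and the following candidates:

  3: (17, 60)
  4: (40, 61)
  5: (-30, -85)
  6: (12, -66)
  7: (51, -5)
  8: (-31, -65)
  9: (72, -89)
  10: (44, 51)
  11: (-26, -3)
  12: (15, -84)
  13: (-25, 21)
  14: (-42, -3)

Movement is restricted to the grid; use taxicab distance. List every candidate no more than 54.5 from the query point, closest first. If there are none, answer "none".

Distances from (-22, -34):
3: 133
4: 157
5: 59
6: 66
7: 102
8: 40
9: 149
10: 151
11: 35
12: 87
13: 58
14: 51
Threshold 54.5: 11 (35), 8 (40), 14 (51) are within range.

11, 8, 14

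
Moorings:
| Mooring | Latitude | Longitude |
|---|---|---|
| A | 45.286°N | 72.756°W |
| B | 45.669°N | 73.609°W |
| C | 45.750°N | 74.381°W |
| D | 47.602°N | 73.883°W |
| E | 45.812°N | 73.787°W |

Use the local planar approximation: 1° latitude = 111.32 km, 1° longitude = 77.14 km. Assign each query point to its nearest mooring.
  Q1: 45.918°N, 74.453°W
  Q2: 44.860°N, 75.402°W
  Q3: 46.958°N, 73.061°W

Q1→C; Q2→C; Q3→D

Q1 at 45.918°N, 74.453°W:
  A: √((-0.632·111.32)² + (1.697·77.14)²) = √(4949.71909 + 17136.53269) = 148.614 km
  B: √((-0.249·111.32)² + (0.844·77.14)²) = √(768.32522 + 4238.81207) = 70.761 km
  C: √((-0.168·111.32)² + (0.072·77.14)²) = √(349.75583 + 30.84780) = 19.509 km
  D: √((1.684·111.32)² + (0.570·77.14)²) = √(35142.33138 + 1933.34331) = 192.550 km
  E: √((-0.106·111.32)² + (0.666·77.14)²) = √(139.23811 + 2639.41529) = 52.713 km
  → nearest: C (19.509 km)
Q2 at 44.860°N, 75.402°W:
  A: √((0.426·111.32)² + (2.646·77.14)²) = √(2248.87643 + 41661.88816) = 209.549 km
  B: √((0.809·111.32)² + (1.793·77.14)²) = √(8110.42175 + 19130.21488) = 165.047 km
  C: √((0.890·111.32)² + (1.021·77.14)²) = √(9815.81600 + 6203.12815) = 126.566 km
  D: √((2.742·111.32)² + (1.519·77.14)²) = √(93171.11573 + 13730.13530) = 326.958 km
  E: √((0.952·111.32)² + (1.615·77.14)²) = √(11231.04823 + 15520.45048) = 163.559 km
  → nearest: C (126.566 km)
Q3 at 46.958°N, 73.061°W:
  A: √((-1.672·111.32)² + (0.305·77.14)²) = √(34643.27502 + 553.55267) = 187.608 km
  B: √((-1.289·111.32)² + (-0.548·77.14)²) = √(20589.80483 + 1786.98286) = 149.589 km
  C: √((-1.208·111.32)² + (-1.320·77.14)²) = √(18083.40729 + 10368.28990) = 168.676 km
  D: √((0.644·111.32)² + (-0.822·77.14)²) = √(5139.46757 + 4020.71143) = 95.709 km
  E: √((-1.146·111.32)² + (-0.726·77.14)²) = √(16274.79889 + 3136.40769) = 139.324 km
  → nearest: D (95.709 km)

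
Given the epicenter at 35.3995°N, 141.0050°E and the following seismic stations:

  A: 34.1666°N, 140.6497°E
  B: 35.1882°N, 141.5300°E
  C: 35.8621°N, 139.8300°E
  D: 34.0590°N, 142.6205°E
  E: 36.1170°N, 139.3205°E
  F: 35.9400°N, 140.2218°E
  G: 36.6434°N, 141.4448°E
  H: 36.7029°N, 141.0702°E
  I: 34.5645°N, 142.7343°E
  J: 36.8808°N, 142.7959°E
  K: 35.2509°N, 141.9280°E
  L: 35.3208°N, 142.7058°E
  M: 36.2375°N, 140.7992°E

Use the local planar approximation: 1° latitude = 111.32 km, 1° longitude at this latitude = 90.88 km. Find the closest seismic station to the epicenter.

Distances from 35.3995°N, 141.0050°E:
A: √((-1.2329·111.32)² + (-0.3553·90.88)²) = √(18836.581999 + 1042.622401) = 140.9936 km
B: √((-0.2113·111.32)² + (0.5250·90.88)²) = √(553.280532 + 2276.434944) = 53.1951 km
C: √((0.4626·111.32)² + (-1.1750·90.88)²) = √(2651.903107 + 11402.822656) = 118.5526 km
D: √((-1.3405·111.32)² + (1.6155·90.88)²) = √(22267.939462 + 21555.125781) = 209.3396 km
E: √((0.7175·111.32)² + (-1.6845·90.88)²) = √(6379.552358 + 23435.739792) = 172.6711 km
F: √((0.5405·111.32)² + (-0.7832·90.88)²) = √(3620.243579 + 5066.196078) = 93.2011 km
G: √((1.2439·111.32)² + (0.4398·90.88)²) = √(19174.203440 + 1597.522880) = 144.1240 km
H: √((1.3034·111.32)² + (0.0652·90.88)²) = √(21052.410448 + 35.110081) = 145.2154 km
I: √((-0.8350·111.32)² + (1.7293·90.88)²) = √(8640.111485 + 24698.883388) = 182.5897 km
J: √((1.4813·111.32)² + (1.7909·90.88)²) = √(27191.454620 + 26489.838445) = 231.6922 km
K: √((-0.1486·111.32)² + (0.9230·90.88)²) = √(273.642793 + 7036.230187) = 85.4978 km
L: √((-0.0787·111.32)² + (1.7008·90.88)²) = √(76.753088 + 23891.484256) = 154.8168 km
M: √((0.8380·111.32)² + (-0.2058·90.88)²) = √(8702.307648 + 349.806099) = 95.1426 km
Minimum: B at 53.1951 km.

B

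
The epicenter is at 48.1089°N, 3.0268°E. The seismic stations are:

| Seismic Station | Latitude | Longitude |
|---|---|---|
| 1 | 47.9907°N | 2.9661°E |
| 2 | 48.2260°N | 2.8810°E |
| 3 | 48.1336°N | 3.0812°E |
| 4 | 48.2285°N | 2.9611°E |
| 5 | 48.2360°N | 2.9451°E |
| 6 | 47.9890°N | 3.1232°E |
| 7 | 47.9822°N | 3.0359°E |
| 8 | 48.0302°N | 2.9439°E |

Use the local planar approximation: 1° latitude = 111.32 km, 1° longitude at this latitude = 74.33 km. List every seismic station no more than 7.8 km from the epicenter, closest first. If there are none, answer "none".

3

Distances from 48.1089°N, 3.0268°E:
1: √((-0.1182·111.32)² + (-0.0607·74.33)²) = √(173.133596 + 20.356619) = 13.9101 km
2: √((0.1171·111.32)² + (-0.1458·74.33)²) = √(169.926137 + 117.447375) = 16.9521 km
3: √((0.0247·111.32)² + (0.0544·74.33)²) = √(7.560322 + 16.350313) = 4.8899 km
4: √((0.1196·111.32)² + (-0.0657·74.33)²) = √(177.259188 + 23.848387) = 14.1812 km
5: √((0.1271·111.32)² + (-0.0817·74.33)²) = √(200.187749 + 36.878426) = 15.3970 km
6: √((-0.1199·111.32)² + (0.0964·74.33)²) = √(178.149563 + 51.343129) = 15.1490 km
7: √((-0.1267·111.32)² + (0.0091·74.33)²) = √(198.929699 + 0.457521) = 14.1205 km
8: √((-0.0787·111.32)² + (-0.0829·74.33)²) = √(76.753088 + 37.969714) = 10.7109 km
Threshold 7.8 km: 3 (4.8899 km) is within range.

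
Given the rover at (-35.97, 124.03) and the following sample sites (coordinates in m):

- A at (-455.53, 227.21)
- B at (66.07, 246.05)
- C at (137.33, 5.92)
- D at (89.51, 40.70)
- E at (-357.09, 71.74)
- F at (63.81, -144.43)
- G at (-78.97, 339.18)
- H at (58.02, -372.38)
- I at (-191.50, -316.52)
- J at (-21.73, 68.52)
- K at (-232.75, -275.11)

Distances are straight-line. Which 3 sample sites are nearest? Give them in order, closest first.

Distances from (-35.97, 124.03):
A: 432.06 m
B: 159.06 m
C: 209.72 m
D: 150.63 m
E: 325.35 m
F: 286.40 m
G: 219.40 m
H: 505.23 m
I: 467.20 m
J: 57.31 m
K: 445.01 m
Sorted: J (57.31 m) < D (150.63 m) < B (159.06 m) < C (209.72 m) < G (219.40 m) < …

J, D, B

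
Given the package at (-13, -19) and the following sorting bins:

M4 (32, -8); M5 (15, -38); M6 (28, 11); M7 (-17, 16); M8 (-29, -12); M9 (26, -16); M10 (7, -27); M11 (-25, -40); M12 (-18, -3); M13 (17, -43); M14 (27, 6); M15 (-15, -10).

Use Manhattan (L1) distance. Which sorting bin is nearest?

Distances from (-13, -19):
M4: 56
M5: 47
M6: 71
M7: 39
M8: 23
M9: 42
M10: 28
M11: 33
M12: 21
M13: 54
M14: 65
M15: 11
Minimum: M15 at 11.

M15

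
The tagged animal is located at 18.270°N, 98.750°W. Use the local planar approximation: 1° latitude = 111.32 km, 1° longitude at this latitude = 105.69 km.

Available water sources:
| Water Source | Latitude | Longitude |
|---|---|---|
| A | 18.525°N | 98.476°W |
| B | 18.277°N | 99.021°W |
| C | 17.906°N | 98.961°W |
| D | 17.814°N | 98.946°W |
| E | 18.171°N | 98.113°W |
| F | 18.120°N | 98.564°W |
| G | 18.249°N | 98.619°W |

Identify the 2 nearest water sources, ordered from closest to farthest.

Distances from 18.270°N, 98.750°W:
A: 40.552 km
B: 28.653 km
C: 46.252 km
D: 54.826 km
E: 68.221 km
F: 25.793 km
G: 14.041 km
Sorted: G (14.041 km) < F (25.793 km) < B (28.653 km) < A (40.552 km) < …

G, F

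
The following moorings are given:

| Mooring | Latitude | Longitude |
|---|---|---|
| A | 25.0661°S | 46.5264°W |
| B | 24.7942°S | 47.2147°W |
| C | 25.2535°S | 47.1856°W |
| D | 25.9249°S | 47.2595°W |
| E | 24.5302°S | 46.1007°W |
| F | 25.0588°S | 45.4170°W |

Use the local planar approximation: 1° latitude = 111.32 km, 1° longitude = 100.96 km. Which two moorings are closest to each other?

Pairwise distances:
B–C: 51.2136 km
A–C: 69.7458 km
A–E: 73.5259 km
C–D: 75.1117 km
A–B: 75.7965 km
E–F: 90.7040 km
A–F: 112.0080 km
B–E: 116.2457 km
A–D: 120.9037 km
B–D: 125.9508 km
C–E: 135.9421 km
C–F: 179.8685 km
B–F: 183.8704 km
D–E: 194.4024 km
D–F: 209.5202 km
Closest pair: B–C at 51.2136 km.

B and C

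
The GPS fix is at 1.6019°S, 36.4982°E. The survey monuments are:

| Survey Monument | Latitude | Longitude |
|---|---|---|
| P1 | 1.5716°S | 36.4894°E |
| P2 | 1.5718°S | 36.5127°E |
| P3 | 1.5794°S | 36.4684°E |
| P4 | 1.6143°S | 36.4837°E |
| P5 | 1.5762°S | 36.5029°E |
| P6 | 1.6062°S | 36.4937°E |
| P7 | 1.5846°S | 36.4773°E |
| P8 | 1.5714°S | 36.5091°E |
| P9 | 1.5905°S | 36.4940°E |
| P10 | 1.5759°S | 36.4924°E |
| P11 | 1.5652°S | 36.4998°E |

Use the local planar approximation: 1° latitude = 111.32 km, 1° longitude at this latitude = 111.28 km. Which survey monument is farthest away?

P3

Distances from 1.6019°S, 36.4982°E:
P1: 3.5123 km
P2: 3.7190 km
P3: 4.1558 km
P4: 2.1234 km
P5: 2.9083 km
P6: 0.6927 km
P7: 3.0196 km
P8: 3.6054 km
P9: 1.3524 km
P10: 2.9654 km
P11: 4.0893 km
Maximum: P3 at 4.1558 km.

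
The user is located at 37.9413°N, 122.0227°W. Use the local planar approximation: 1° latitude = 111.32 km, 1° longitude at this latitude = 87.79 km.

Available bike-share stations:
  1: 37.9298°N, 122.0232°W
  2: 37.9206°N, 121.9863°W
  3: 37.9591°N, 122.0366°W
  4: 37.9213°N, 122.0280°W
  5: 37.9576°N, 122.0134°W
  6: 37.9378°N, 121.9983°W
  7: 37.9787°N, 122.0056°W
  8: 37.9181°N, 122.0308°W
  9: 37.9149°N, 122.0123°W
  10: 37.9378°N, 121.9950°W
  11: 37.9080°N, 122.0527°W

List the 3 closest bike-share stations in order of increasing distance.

1, 5, 6

Distances from 37.9413°N, 122.0227°W:
1: √((-0.0115·111.32)² + (-0.0005·87.79)²) = √(1.638861 + 0.001927) = 1.2809 km
2: √((-0.0207·111.32)² + (0.0364·87.79)²) = √(5.309909 + 10.211578) = 3.9397 km
3: √((0.0178·111.32)² + (-0.0139·87.79)²) = √(3.926326 + 1.489086) = 2.3271 km
4: √((-0.0200·111.32)² + (-0.0053·87.79)²) = √(4.956857 + 0.216492) = 2.2745 km
5: √((0.0163·111.32)² + (0.0093·87.79)²) = √(3.292468 + 0.666586) = 1.9897 km
6: √((-0.0035·111.32)² + (0.0244·87.79)²) = √(0.151804 + 4.588490) = 2.1772 km
7: √((0.0374·111.32)² + (0.0171·87.79)²) = √(17.333633 + 2.253628) = 4.4257 km
8: √((-0.0232·111.32)² + (-0.0081·87.79)²) = √(6.669947 + 0.505662) = 2.6787 km
9: √((-0.0264·111.32)² + (0.0104·87.79)²) = √(8.636828 + 0.833598) = 3.0774 km
10: √((-0.0035·111.32)² + (0.0277·87.79)²) = √(0.151804 + 5.913569) = 2.4628 km
11: √((-0.0333·111.32)² + (-0.0300·87.79)²) = √(13.741523 + 6.936376) = 4.5473 km
Sorted: 1 (1.2809 km) < 5 (1.9897 km) < 6 (2.1772 km) < 4 (2.2745 km) < 3 (2.3271 km) < …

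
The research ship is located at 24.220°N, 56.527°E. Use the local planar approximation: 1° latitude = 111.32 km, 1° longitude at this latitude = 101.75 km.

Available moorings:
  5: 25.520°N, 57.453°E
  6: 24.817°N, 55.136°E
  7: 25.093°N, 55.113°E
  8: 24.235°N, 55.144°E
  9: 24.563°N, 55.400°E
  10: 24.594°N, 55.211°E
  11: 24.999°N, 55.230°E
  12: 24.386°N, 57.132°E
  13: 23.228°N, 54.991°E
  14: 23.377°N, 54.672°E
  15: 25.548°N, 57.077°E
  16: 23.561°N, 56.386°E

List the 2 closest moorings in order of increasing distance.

Distances from 24.220°N, 56.527°E:
5: 172.685 km
6: 156.361 km
7: 173.621 km
8: 140.730 km
9: 120.862 km
10: 140.226 km
11: 157.912 km
12: 64.273 km
13: 191.365 km
14: 210.788 km
15: 158.071 km
16: 74.750 km
Sorted: 12 (64.273 km) < 16 (74.750 km) < 9 (120.862 km) < 10 (140.226 km) < …

12, 16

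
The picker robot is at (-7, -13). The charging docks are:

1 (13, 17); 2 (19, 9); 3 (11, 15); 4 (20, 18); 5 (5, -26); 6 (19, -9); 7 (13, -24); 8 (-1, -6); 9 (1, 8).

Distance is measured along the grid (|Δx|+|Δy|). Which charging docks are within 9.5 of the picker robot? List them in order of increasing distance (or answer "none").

Distances from (-7, -13):
1: |20| + |30| = 20 + 30 = 50
2: |26| + |22| = 26 + 22 = 48
3: |18| + |28| = 18 + 28 = 46
4: |27| + |31| = 27 + 31 = 58
5: |12| + |-13| = 12 + 13 = 25
6: |26| + |4| = 26 + 4 = 30
7: |20| + |-11| = 20 + 11 = 31
8: |6| + |7| = 6 + 7 = 13
9: |8| + |21| = 8 + 21 = 29
Threshold 9.5: none within range.

none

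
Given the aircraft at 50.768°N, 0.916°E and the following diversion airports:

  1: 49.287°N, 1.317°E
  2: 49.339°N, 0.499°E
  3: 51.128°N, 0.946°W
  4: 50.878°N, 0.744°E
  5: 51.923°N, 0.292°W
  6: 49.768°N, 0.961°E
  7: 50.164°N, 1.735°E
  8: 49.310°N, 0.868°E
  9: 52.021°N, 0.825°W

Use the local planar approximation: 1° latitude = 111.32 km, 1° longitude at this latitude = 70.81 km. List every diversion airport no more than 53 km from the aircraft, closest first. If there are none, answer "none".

Distances from 50.768°N, 0.916°E:
1: 167.292 km
2: 161.794 km
3: 137.804 km
4: 17.271 km
5: 154.429 km
6: 111.366 km
7: 88.792 km
8: 162.340 km
9: 186.155 km
Threshold 53 km: 4 (17.271 km) is within range.

4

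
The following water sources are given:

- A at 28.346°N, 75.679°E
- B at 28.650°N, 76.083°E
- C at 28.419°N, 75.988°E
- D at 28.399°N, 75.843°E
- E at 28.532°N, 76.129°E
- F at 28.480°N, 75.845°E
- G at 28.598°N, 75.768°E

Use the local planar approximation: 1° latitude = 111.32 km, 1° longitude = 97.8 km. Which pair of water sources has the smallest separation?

Pairwise distances:
D–F: √((0.081·111.32)² + (0.002·97.8)²) = √(81.30485 + 0.03826) = 9.019 km
B–E: √((-0.118·111.32)² + (0.046·97.8)²) = √(172.54819 + 20.23920) = 13.885 km
C–D: √((-0.020·111.32)² + (-0.145·97.8)²) = √(4.95686 + 201.10076) = 14.355 km
F–G: √((0.118·111.32)² + (-0.077·97.8)²) = √(172.54819 + 56.70994) = 15.141 km
C–F: √((0.061·111.32)² + (-0.143·97.8)²) = √(46.11116 + 195.59141) = 15.547 km
A–D: √((0.053·111.32)² + (0.164·97.8)²) = √(34.80953 + 257.25594) = 17.090 km
C–E: √((0.113·111.32)² + (0.141·97.8)²) = √(158.23527 + 190.15858) = 18.665 km
A–F: √((0.134·111.32)² + (0.166·97.8)²) = √(222.51331 + 263.56873) = 22.047 km
D–G: √((0.199·111.32)² + (-0.075·97.8)²) = √(490.74123 + 53.80223) = 23.335 km
B–C: √((-0.231·111.32)² + (-0.095·97.8)²) = √(661.25711 + 86.32268) = 27.342 km
E–F: √((-0.052·111.32)² + (-0.284·97.8)²) = √(33.50835 + 771.46174) = 28.372 km
C–G: √((0.179·111.32)² + (-0.220·97.8)²) = √(397.05663 + 462.93826) = 29.326 km
A–G: √((0.252·111.32)² + (0.089·97.8)²) = √(786.95061 + 75.76310) = 29.372 km
B–F: √((-0.170·111.32)² + (-0.238·97.8)²) = √(358.13292 + 541.79080) = 29.999 km
A–C: √((0.073·111.32)² + (0.309·97.8)²) = √(66.03773 + 913.26049) = 31.294 km
B–G: √((-0.052·111.32)² + (-0.315·97.8)²) = √(33.50835 + 949.07125) = 31.346 km
D–E: √((0.133·111.32)² + (0.286·97.8)²) = √(219.20461 + 782.36565) = 31.648 km
E–G: √((0.066·111.32)² + (-0.361·97.8)²) = √(53.98017 + 1246.49951) = 36.062 km
B–D: √((-0.251·111.32)² + (-0.240·97.8)²) = √(780.71736 + 550.93478) = 36.492 km
A–E: √((0.186·111.32)² + (0.450·97.8)²) = √(428.71856 + 1936.88010) = 48.637 km
A–B: √((0.304·111.32)² + (0.404·97.8)²) = √(1145.23223 + 1561.13493) = 52.023 km
Closest pair: D–F at 9.019 km.

D and F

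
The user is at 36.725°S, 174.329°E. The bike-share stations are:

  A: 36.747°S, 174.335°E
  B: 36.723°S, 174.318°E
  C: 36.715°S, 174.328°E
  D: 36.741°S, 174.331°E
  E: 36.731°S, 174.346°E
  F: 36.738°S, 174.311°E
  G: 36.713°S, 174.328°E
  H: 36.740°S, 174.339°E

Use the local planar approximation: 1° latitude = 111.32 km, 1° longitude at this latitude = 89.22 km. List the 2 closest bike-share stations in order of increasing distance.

Distances from 36.725°S, 174.329°E:
A: √((-0.022·111.32)² + (0.006·89.22)²) = √(5.99780 + 0.28657) = 2.507 km
B: √((0.002·111.32)² + (-0.011·89.22)²) = √(0.04957 + 0.96319) = 1.006 km
C: √((0.010·111.32)² + (-0.001·89.22)²) = √(1.23921 + 0.00796) = 1.117 km
D: √((-0.016·111.32)² + (0.002·89.22)²) = √(3.17239 + 0.03184) = 1.790 km
E: √((-0.006·111.32)² + (0.017·89.22)²) = √(0.44612 + 2.30050) = 1.657 km
F: √((-0.013·111.32)² + (-0.018·89.22)²) = √(2.09427 + 2.57911) = 2.162 km
G: √((0.012·111.32)² + (-0.001·89.22)²) = √(1.78447 + 0.00796) = 1.339 km
H: √((-0.015·111.32)² + (0.010·89.22)²) = √(2.78823 + 0.79602) = 1.893 km
Sorted: B (1.006 km) < C (1.117 km) < G (1.339 km) < E (1.657 km) < …

B, C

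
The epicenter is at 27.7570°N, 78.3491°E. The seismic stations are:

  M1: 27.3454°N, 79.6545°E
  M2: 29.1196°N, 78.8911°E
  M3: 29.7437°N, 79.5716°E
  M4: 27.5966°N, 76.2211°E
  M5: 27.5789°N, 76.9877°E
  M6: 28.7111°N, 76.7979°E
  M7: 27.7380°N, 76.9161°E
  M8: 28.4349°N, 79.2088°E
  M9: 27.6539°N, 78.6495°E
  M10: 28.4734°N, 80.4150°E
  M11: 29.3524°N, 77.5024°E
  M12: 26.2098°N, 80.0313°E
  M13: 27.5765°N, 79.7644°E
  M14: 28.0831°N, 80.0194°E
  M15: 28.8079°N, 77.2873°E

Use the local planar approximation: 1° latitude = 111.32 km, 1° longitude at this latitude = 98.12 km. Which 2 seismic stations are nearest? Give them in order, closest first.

M9, M8

Distances from 27.7570°N, 78.3491°E:
M1: √((-0.4116·111.32)² + (1.3054·98.12)²) = √(2099.409352 + 16405.984458) = 136.0345 km
M2: √((1.3626·111.32)² + (0.5420·98.12)²) = √(23008.227585 + 2828.223015) = 160.7372 km
M3: √((1.9867·111.32)² + (1.2225·98.12)²) = √(48911.499670 + 14388.410333) = 251.5947 km
M4: √((-0.1604·111.32)² + (-2.1280·98.12)²) = √(318.827022 + 43597.172736) = 209.5614 km
M5: √((-0.1781·111.32)² + (-1.3614·98.12)²) = √(393.073924 + 17843.768147) = 135.0439 km
M6: √((0.9541·111.32)² + (-1.5512·98.12)²) = √(11280.651617 + 23165.979688) = 185.5980 km
M7: √((-0.0190·111.32)² + (-1.4330·98.12)²) = √(4.473563 + 19770.035988) = 140.6219 km
M8: √((0.6779·111.32)² + (0.8597·98.12)²) = √(5694.789336 + 7115.557501) = 113.1828 km
M9: √((-0.1031·111.32)² + (0.3004·98.12)²) = √(131.723641 + 868.790245) = 31.6309 km
M10: √((0.7164·111.32)² + (2.0659·98.12)²) = √(6360.006356 + 41089.766221) = 217.8297 km
M11: √((1.5954·111.32)² + (-0.8467·98.12)²) = √(31541.734426 + 6901.987980) = 196.0707 km
M12: √((-1.5472·111.32)² + (1.6822·98.12)²) = √(29664.655474 + 27243.966422) = 238.5553 km
M13: √((-0.1805·111.32)² + (1.4153·98.12)²) = √(403.739097 + 19284.664707) = 140.3154 km
M14: √((0.3261·111.32)² + (1.6703·98.12)²) = √(1317.795417 + 26859.878344) = 167.8621 km
M15: √((1.0509·111.32)² + (-1.0618·98.12)²) = √(13685.768183 + 10854.267516) = 156.6526 km
Sorted: M9 (31.6309 km) < M8 (113.1828 km) < M5 (135.0439 km) < M1 (136.0345 km) < …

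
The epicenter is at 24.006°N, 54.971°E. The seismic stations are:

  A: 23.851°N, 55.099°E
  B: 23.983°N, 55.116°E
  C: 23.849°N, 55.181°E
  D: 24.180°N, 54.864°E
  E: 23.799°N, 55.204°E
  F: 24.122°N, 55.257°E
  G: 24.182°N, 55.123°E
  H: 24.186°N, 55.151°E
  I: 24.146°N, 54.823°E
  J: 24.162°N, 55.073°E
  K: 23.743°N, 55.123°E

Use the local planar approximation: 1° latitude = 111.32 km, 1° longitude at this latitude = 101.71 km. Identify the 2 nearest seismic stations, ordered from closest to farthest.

B, J

Distances from 24.006°N, 54.971°E:
A: √((-0.155·111.32)² + (0.128·101.71)²) = √(297.72122 + 169.49124) = 21.615 km
B: √((-0.023·111.32)² + (0.145·101.71)²) = √(6.55544 + 217.50203) = 14.969 km
C: √((-0.157·111.32)² + (0.210·101.71)²) = √(305.45392 + 456.21115) = 27.598 km
D: √((0.174·111.32)² + (-0.107·101.71)²) = √(375.18450 + 118.43904) = 22.218 km
E: √((-0.207·111.32)² + (0.233·101.71)²) = √(530.99091 + 561.61558) = 33.055 km
F: √((0.116·111.32)² + (0.286·101.71)²) = √(166.74867 + 846.17341) = 31.826 km
G: √((0.176·111.32)² + (0.152·101.71)²) = √(383.85900 + 239.00913) = 24.957 km
H: √((0.180·111.32)² + (0.180·101.71)²) = √(401.50541 + 335.17554) = 27.142 km
I: √((0.140·111.32)² + (-0.148·101.71)²) = √(242.88599 + 226.59522) = 21.668 km
J: √((0.156·111.32)² + (0.102·101.71)²) = √(301.57518 + 107.62859) = 20.229 km
K: √((-0.263·111.32)² + (0.152·101.71)²) = √(857.15210 + 239.00913) = 33.108 km
Sorted: B (14.969 km) < J (20.229 km) < A (21.615 km) < I (21.668 km) < …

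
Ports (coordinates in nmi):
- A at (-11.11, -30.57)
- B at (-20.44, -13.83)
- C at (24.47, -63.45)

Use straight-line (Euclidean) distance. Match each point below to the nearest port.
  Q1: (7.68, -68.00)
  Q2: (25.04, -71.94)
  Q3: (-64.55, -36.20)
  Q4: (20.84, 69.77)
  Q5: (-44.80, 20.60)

Q1→C; Q2→C; Q3→B; Q4→B; Q5→B

Q1 at (7.68, -68.00):
  A: 41.88 nmi
  B: 61.03 nmi
  C: 17.40 nmi
  → nearest: C (17.40 nmi)
Q2 at (25.04, -71.94):
  A: 54.94 nmi
  B: 73.79 nmi
  C: 8.51 nmi
  → nearest: C (8.51 nmi)
Q3 at (-64.55, -36.20):
  A: 53.74 nmi
  B: 49.46 nmi
  C: 93.10 nmi
  → nearest: B (49.46 nmi)
Q4 at (20.84, 69.77):
  A: 105.30 nmi
  B: 93.24 nmi
  C: 133.27 nmi
  → nearest: B (93.24 nmi)
Q5 at (-44.80, 20.60):
  A: 61.26 nmi
  B: 42.18 nmi
  C: 108.92 nmi
  → nearest: B (42.18 nmi)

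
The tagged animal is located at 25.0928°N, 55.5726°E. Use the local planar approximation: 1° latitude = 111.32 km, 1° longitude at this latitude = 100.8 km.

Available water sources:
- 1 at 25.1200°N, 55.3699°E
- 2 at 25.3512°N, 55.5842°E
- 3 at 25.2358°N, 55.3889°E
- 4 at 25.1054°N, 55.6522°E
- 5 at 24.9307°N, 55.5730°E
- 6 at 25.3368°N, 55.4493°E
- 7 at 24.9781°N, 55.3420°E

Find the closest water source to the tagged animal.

Distances from 25.0928°N, 55.5726°E:
1: √((0.0272·111.32)² + (-0.2027·100.8)²) = √(9.168203 + 417.473162) = 20.6553 km
2: √((0.2584·111.32)² + (0.0116·100.8)²) = √(827.430288 + 1.367216) = 28.7888 km
3: √((0.1430·111.32)² + (-0.1837·100.8)²) = √(253.406920 + 342.877808) = 24.4189 km
4: √((0.0126·111.32)² + (0.0796·100.8)²) = √(1.967377 + 64.379441) = 8.1454 km
5: √((-0.1621·111.32)² + (0.0004·100.8)²) = √(325.621014 + 0.001626) = 18.0450 km
6: √((0.2440·111.32)² + (-0.1233·100.8)²) = √(737.778590 + 154.471092) = 29.8705 km
7: √((-0.1147·111.32)² + (-0.2306·100.8)²) = √(163.032141 + 540.305850) = 26.5205 km
Minimum: 4 at 8.1454 km.

4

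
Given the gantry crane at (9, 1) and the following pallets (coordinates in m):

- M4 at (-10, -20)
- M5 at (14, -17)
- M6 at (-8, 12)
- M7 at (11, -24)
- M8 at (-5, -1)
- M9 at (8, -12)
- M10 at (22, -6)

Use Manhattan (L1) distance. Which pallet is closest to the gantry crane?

M9

Distances from (9, 1):
M4: |-19| + |-21| = 19 + 21 = 40 m
M5: |5| + |-18| = 5 + 18 = 23 m
M6: |-17| + |11| = 17 + 11 = 28 m
M7: |2| + |-25| = 2 + 25 = 27 m
M8: |-14| + |-2| = 14 + 2 = 16 m
M9: |-1| + |-13| = 1 + 13 = 14 m
M10: |13| + |-7| = 13 + 7 = 20 m
Minimum: M9 at 14 m.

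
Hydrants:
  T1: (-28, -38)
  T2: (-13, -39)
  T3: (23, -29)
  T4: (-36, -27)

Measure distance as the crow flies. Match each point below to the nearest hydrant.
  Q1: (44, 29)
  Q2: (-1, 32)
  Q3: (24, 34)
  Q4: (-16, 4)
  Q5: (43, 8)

Q1→T3; Q2→T3; Q3→T3; Q4→T4; Q5→T3

Q1 at (44, 29):
  T1: 98.4
  T2: 88.7
  T3: 61.7
  T4: 97.7
  → nearest: T3 (61.7)
Q2 at (-1, 32):
  T1: 75.0
  T2: 72.0
  T3: 65.6
  T4: 68.6
  → nearest: T3 (65.6)
Q3 at (24, 34):
  T1: 88.8
  T2: 81.8
  T3: 63.0
  T4: 85.6
  → nearest: T3 (63.0)
Q4 at (-16, 4):
  T1: 43.7
  T2: 43.1
  T3: 51.1
  T4: 36.9
  → nearest: T4 (36.9)
Q5 at (43, 8):
  T1: 84.6
  T2: 73.1
  T3: 42.1
  T4: 86.4
  → nearest: T3 (42.1)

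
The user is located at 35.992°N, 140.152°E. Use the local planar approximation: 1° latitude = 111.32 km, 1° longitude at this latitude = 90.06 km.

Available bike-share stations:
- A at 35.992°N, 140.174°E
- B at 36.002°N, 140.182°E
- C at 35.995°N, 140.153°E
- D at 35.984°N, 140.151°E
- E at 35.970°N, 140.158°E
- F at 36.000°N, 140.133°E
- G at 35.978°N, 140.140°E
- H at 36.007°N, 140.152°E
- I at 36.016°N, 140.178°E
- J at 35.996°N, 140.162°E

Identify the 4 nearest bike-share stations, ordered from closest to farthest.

Distances from 35.992°N, 140.152°E:
A: 1.981 km
B: 2.922 km
C: 0.346 km
D: 0.895 km
E: 2.508 km
F: 1.929 km
G: 1.897 km
H: 1.670 km
I: 3.553 km
J: 1.005 km
Sorted: C (0.346 km) < D (0.895 km) < J (1.005 km) < H (1.670 km) < G (1.897 km) < F (1.929 km) < …

C, D, J, H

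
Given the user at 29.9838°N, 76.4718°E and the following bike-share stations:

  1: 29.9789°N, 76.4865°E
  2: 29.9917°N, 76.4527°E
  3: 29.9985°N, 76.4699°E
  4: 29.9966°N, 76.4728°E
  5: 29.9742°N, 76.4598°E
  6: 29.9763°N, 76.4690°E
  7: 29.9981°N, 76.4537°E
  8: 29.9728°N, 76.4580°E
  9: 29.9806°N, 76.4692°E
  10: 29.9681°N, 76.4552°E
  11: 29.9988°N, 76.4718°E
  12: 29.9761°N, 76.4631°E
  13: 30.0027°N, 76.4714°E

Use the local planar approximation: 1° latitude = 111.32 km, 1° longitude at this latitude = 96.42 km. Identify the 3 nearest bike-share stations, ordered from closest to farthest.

9, 6, 12

Distances from 29.9838°N, 76.4718°E:
1: √((-0.0049·111.32)² + (0.0147·96.42)²) = √(0.297535 + 2.008949) = 1.5187 km
2: √((0.0079·111.32)² + (-0.0191·96.42)²) = √(0.773394 + 3.391572) = 2.0408 km
3: √((0.0147·111.32)² + (-0.0019·96.42)²) = √(2.677818 + 0.033562) = 1.6466 km
4: √((0.0128·111.32)² + (0.0010·96.42)²) = √(2.030329 + 0.009297) = 1.4282 km
5: √((-0.0096·111.32)² + (-0.0120·96.42)²) = √(1.142060 + 1.338742) = 1.5751 km
6: √((-0.0075·111.32)² + (-0.0028·96.42)²) = √(0.697058 + 0.072887) = 0.8775 km
7: √((0.0143·111.32)² + (-0.0181·96.42)²) = √(2.534069 + 3.045730) = 2.3622 km
8: √((-0.0110·111.32)² + (-0.0138·96.42)²) = √(1.499449 + 1.770486) = 1.8083 km
9: √((-0.0032·111.32)² + (-0.0026·96.42)²) = √(0.126896 + 0.062846) = 0.4356 km
10: √((-0.0157·111.32)² + (-0.0166·96.42)²) = √(3.054539 + 2.561831) = 2.3699 km
11: √((0.0150·111.32)² + (0.0000·96.42)²) = √(2.788232 + 0.000000) = 1.6698 km
12: √((-0.0077·111.32)² + (-0.0087·96.42)²) = √(0.734730 + 0.703676) = 1.1993 km
13: √((0.0189·111.32)² + (-0.0004·96.42)²) = √(4.426597 + 0.001487) = 2.1043 km
Sorted: 9 (0.4356 km) < 6 (0.8775 km) < 12 (1.1993 km) < 4 (1.4282 km) < 1 (1.5187 km) < …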